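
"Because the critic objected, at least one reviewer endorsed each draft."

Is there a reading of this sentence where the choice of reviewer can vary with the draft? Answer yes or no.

The described interpretation is the *each draft* > *at least one reviewer* scoping.
The adjunct island is irrelevant here — *each draft* and *at least one reviewer* are both in the matrix clause.
Since no island is crossed, the inverse ordering is licensed alongside surface scope.

Yes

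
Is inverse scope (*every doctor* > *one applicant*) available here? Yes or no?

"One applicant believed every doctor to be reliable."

*every doctor* is the subject of an ECM infinitive — the infinitival complement of an ECM verb is not a scope island, so *every doctor* can raise into the matrix clause.
Nothing blocks QR of the lower DP to a position above the higher one, so inverse scope is available.

Yes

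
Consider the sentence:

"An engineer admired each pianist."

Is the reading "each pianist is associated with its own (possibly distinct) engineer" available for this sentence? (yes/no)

Yes

This is the *each pianist* > *an engineer* reading.
Both DPs are arguments of the same predicate; there is no clause or island boundary between them.
QR within a single clause is free, so the lower quantifier may take scope over the higher one.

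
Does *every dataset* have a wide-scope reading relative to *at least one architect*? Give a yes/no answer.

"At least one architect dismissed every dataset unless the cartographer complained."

Yes

The adjunct clause does not contain *every dataset*, which is the matrix object.
Nothing blocks QR of the lower DP to a position above the higher one, so inverse scope is available.
So *every dataset* > *at least one architect* is among the available readings.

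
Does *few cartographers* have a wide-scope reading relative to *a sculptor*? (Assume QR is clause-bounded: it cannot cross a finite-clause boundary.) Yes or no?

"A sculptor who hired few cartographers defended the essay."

*few cartographers* is embedded in the relative clause *who hired few cartographers*.
A relative clause is a scope island — quantifier raising cannot cross its boundary.
*few cartographers* is confined to the island and cannot take scope over *a sculptor*.
(Only the surface reading survives: one fixed sculptor with respect to all the relevant cartographers.)

No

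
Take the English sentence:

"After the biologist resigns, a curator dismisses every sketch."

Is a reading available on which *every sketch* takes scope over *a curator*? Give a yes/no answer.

Neither queried DP is inside the adjunct, so the adjunct-island constraint does not apply.
Since no island is crossed, the inverse ordering is licensed alongside surface scope.

Yes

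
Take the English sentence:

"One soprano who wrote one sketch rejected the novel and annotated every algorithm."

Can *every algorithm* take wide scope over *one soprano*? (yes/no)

*every algorithm* occurs within one conjunct of the coordinate structure (*annotated every algorithm*).
The Coordinate Structure Constraint blocks movement (including QR) out of a single conjunct.
So the wide-scope reading for *every algorithm* is blocked.

No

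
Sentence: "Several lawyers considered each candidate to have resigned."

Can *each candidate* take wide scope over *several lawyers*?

*each candidate* is the subject of an ECM infinitive — the infinitival complement of an ECM verb is not a scope island, so *each candidate* can raise into the matrix clause.
QR within a single clause is free, so the lower quantifier may take scope over the higher one.

Yes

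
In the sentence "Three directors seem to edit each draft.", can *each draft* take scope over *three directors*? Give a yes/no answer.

Yes

The matrix predicate is a raising verb, whose infinitival complement is not a scope island — *each draft* can QR into the matrix clause.
With no island boundary between them, the object can take inverse scope over the subject via ordinary QR within the clause.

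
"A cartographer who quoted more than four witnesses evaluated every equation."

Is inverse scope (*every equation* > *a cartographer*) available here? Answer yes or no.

Yes

Although the sentence contains a relative clause (*who quoted more than four witnesses*), *every equation* is outside it, in the matrix VP.
No island intervenes, so both surface and inverse scope are derivable.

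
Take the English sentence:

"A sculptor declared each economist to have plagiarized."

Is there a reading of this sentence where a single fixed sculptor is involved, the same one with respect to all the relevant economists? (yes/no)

The described interpretation is the *a sculptor* > *each economist* scoping.
Nothing needs to raise for *a sculptor* > *each economist*, so no island constraint is at stake.

Yes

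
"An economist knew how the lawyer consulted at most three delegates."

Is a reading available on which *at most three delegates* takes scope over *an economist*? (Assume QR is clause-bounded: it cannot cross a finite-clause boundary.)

No

The DP *at most three delegates* is contained in the embedded question *how the lawyer consulted at most three delegates*.
An indirect question is a wh-island; the filled [Spec,CP] blocks QR across the CP edge.
So *at most three delegates* cannot raise to a position above *an economist*.
(Only the surface reading survives: one fixed economist with respect to all the relevant delegates.)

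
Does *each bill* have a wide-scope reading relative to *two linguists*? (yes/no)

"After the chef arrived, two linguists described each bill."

Yes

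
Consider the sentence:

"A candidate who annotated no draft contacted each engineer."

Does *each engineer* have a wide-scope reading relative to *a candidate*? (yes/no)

The relative clause *who annotated no draft* modifies *a candidate*, but *each engineer* is not inside that relative clause — it is an argument of the matrix verb.
Since no island is crossed, the inverse ordering is licensed alongside surface scope.

Yes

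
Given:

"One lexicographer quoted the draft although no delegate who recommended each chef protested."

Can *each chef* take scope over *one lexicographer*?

No

*each chef* occurs within the relative clause *who recommended each chef*, which is itself inside the adjunct *although no delegate who recommended each chef protested*.
Both the relative clause and the enclosing adjunct are scope islands; QR cannot cross either.
So *each chef* cannot raise to a position above *one lexicographer*.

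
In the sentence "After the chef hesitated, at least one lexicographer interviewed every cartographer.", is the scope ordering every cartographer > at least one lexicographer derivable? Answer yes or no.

Yes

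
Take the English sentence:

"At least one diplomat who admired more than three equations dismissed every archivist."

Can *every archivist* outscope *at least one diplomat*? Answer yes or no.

Yes

*every archivist* is a matrix argument; only *at least one diplomat* is modified by the relative clause *who admired more than three equations*, so the RC island is irrelevant to the target quantifier.
Since no island is crossed, the inverse ordering is licensed alongside surface scope.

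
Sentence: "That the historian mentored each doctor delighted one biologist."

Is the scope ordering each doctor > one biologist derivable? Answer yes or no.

*each doctor* occurs within the sentential subject *that the historian mentored each doctor*.
Subjects — clausal subjects included — are islands for extraction, and QR is no exception.
The ordering *each doctor* > *one biologist* is therefore underivable.

No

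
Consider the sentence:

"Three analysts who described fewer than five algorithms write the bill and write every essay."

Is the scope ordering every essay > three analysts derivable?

*every essay* is embedded in one conjunct of the coordinate structure (*write every essay*).
Asymmetric QR out of one conjunct violates the Coordinate Structure Constraint.
So *every essay* cannot raise high enough to outscope *three analysts*; only the surface ordering *three analysts* > *every essay* is available.

No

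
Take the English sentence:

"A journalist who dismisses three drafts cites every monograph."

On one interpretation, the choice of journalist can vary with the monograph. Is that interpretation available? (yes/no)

This is the *every monograph* > *a journalist* reading.
The relative clause *who dismisses three drafts* modifies *a journalist*, but *every monograph* is not inside that relative clause — it is an argument of the matrix verb.
With no island boundary between them, the object can take inverse scope over the subject via ordinary QR within the clause.

Yes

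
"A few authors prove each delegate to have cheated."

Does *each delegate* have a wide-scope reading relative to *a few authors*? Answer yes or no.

*each delegate* is an ECM subject; ECM complements are not islands, and the embedded quantifier may take matrix scope.
No island intervenes, so both surface and inverse scope are derivable.

Yes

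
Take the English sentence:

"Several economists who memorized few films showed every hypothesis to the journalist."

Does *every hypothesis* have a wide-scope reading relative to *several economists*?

Yes

The relative clause *who memorized few films* modifies *several economists*, but *every hypothesis* is not inside that relative clause — it is an argument of the matrix verb.
Ordinary QR to a clause-peripheral position gives the wide-scope LF for the lower DP.
So *every hypothesis* > *several economists* is among the available readings.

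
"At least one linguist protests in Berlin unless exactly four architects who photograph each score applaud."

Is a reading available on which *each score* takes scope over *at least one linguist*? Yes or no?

No

*each score* occurs within the relative clause *who photograph each score*, which is itself inside the adjunct *unless exactly four architects who photograph each score applaud*.
Even if one barrier were somehow void, the other would still block QR.
So *each score* cannot raise high enough to outscope *at least one linguist*; only the surface ordering *at least one linguist* > *each score* is available.
(Only the surface reading survives: one fixed linguist with respect to all the relevant scores.)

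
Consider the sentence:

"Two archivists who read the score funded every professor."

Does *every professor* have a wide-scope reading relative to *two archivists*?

Yes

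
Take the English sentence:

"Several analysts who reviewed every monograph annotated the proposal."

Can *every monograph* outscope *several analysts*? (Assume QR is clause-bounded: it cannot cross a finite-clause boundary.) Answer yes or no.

*every monograph* occurs within the relative clause *who reviewed every monograph*.
The relative clause forms an island for QR, so the quantifier is confined to the head noun's restrictor.
So *every monograph* cannot raise to a position above *several analysts*.

No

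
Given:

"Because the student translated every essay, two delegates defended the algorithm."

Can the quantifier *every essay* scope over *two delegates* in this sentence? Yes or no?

No

The target quantifier *every essay* is part of the adjunct clause *because the student translated every essay*.
Adjunct clauses are scope islands: a quantifier inside an adjunct cannot raise into the matrix clause.
So *every essay* cannot raise to a position above *two delegates*.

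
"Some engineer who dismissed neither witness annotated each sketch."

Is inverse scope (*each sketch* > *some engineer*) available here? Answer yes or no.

Yes

*each sketch* sits in the matrix clause, not in the relative clause on *some engineer*.
QR within a single clause is free, so the lower quantifier may take scope over the higher one.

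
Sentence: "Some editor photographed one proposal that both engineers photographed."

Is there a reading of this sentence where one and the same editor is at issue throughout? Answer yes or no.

Yes

The paraphrase describes the scope ordering *some editor* > *both engineers*.
That is the surface-scope ordering, which is always one of the available readings — island constraints only ever restrict inverse scope.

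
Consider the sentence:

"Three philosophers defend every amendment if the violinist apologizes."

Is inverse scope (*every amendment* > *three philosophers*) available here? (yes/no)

Yes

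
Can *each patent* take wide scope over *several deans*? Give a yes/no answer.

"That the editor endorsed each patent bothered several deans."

No

*each patent* sits inside the sentential subject *that the editor endorsed each patent*.
Sentential subjects are islands: a quantifier inside the subject clause cannot raise over the matrix predicate.
*each patent* is confined to the island and cannot take scope over *several deans*.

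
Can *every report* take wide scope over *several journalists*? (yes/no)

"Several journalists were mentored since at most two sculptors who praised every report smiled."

The target quantifier *every report* is part of the relative clause *who praised every report*, which is itself inside the adjunct *since at most two sculptors who praised every report smiled*.
Both the relative clause and the enclosing adjunct are scope islands; QR cannot cross either.
*every report* is confined to the island and cannot take scope over *several journalists*.

No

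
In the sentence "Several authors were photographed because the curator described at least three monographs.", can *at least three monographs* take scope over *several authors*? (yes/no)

No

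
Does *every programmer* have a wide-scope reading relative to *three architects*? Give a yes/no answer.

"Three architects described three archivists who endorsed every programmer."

*every programmer* occurs within the relative clause *who endorsed every programmer* modifying *three archivists*.
Quantifiers inside a relative clause are trapped there; the RC boundary blocks QR.
*every programmer* is confined to the island and cannot take scope over *three architects*.

No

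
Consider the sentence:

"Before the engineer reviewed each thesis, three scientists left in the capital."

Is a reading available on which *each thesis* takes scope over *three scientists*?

No

*each thesis* sits inside the adjunct clause *before the engineer reviewed each thesis*.
Adverbial clauses are not L-marked, so they are barriers for QR — the quantifier cannot escape the adjunct.
So *each thesis* cannot raise to a position above *three scientists*.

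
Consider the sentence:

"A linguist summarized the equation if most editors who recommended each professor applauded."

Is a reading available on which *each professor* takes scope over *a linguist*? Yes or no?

The target quantifier *each professor* is part of the relative clause *who recommended each professor*, which is itself inside the adjunct *if most editors who recommended each professor applauded*.
Nested islands: the RC island is itself inside an adjunct island, so wide scope is doubly excluded.
So the wide-scope reading for *each professor* is blocked.
(Only the surface reading survives: one fixed linguist with respect to all the relevant professors.)

No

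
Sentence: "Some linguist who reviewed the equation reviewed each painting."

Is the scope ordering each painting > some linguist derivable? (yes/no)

Yes

The relative clause *who reviewed the equation* modifies *some linguist*, but *each painting* is not inside that relative clause — it is an argument of the matrix verb.
Clause-internal QR can adjoin the lower DP above the subject, yielding the inverse reading.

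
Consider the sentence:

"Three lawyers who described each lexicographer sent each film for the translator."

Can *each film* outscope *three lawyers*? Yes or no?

Yes

*each film* is a matrix argument; only *three lawyers* is modified by the relative clause *who described each lexicographer*, so the RC island is irrelevant to the target quantifier.
No island intervenes, so both surface and inverse scope are derivable.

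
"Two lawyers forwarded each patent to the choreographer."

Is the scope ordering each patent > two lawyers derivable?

Yes

Both DPs are arguments of the same predicate; there is no clause or island boundary between them.
Clause-internal QR can adjoin the lower DP above the subject, yielding the inverse reading.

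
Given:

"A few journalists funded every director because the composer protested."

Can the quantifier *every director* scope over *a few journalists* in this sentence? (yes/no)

Yes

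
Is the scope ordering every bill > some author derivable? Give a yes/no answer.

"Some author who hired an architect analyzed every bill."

Yes

*every bill* is a matrix argument; only *some author* is modified by the relative clause *who hired an architect*, so the RC island is irrelevant to the target quantifier.
QR within a single clause is free, so the lower quantifier may take scope over the higher one.
The sentence is scopally ambiguous between *some author* > *every bill* and *every bill* > *some author*.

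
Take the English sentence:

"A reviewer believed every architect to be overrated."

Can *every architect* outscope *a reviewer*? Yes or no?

This is an ECM construction: *every architect* is the infinitival subject, Case-marked by the matrix verb, and the infinitive is transparent for QR.
Clause-internal QR can adjoin the lower DP above the subject, yielding the inverse reading.
The sentence is scopally ambiguous between *a reviewer* > *every architect* and *every architect* > *a reviewer*.

Yes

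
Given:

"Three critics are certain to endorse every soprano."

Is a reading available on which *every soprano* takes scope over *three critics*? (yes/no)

*every soprano* is inside a raising infinitive, which is transparent to QR (no CP barrier), so it behaves as a matrix argument.
No island intervenes, so both surface and inverse scope are derivable.
The sentence is scopally ambiguous between *three critics* > *every soprano* and *every soprano* > *three critics*.

Yes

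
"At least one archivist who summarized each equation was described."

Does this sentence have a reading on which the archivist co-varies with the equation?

No

The paraphrase describes the scope ordering *each equation* > *at least one archivist*.
The DP *each equation* is contained in the relative clause *who summarized each equation*.
QR out of a relative clause is ruled out by the relative-clause island constraint.
So *each equation* cannot raise high enough to outscope *at least one archivist*; only the surface ordering *at least one archivist* > *each equation* is available.
(Only the surface reading survives: one fixed archivist with respect to all the relevant equations.)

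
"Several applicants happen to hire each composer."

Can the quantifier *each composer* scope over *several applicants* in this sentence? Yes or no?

Yes

*each composer* is inside a raising infinitive, which is transparent to QR (no CP barrier), so it behaves as a matrix argument.
Nothing blocks QR of the lower DP to a position above the higher one, so inverse scope is available.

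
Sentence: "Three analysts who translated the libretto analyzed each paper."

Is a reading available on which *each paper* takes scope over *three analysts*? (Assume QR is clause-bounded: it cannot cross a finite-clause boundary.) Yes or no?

Yes

The relative clause *who translated the libretto* modifies *three analysts*, but *each paper* is not inside that relative clause — it is an argument of the matrix verb.
QR within a single clause is free, so the lower quantifier may take scope over the higher one.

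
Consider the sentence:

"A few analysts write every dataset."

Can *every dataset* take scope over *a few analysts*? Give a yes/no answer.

Yes

Both DPs are arguments of the same predicate; there is no clause or island boundary between them.
Nothing blocks QR of the lower DP to a position above the higher one, so inverse scope is available.
So *every dataset* > *a few analysts* is among the available readings.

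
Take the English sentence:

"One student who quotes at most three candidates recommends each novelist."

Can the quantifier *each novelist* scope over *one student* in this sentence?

Yes

*each novelist* is a matrix argument; only *one student* is modified by the relative clause *who quotes at most three candidates*, so the RC island is irrelevant to the target quantifier.
Clause-internal QR can adjoin the lower DP above the subject, yielding the inverse reading.
So *each novelist* > *one student* is among the available readings.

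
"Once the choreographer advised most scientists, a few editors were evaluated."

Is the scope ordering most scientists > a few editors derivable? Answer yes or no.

No

Structurally, *most scientists* is inside the adjunct clause *once the choreographer advised most scientists*.
Adverbial clauses are not L-marked, so they are barriers for QR — the quantifier cannot escape the adjunct.
*most scientists* is confined to the island and cannot take scope over *a few editors*.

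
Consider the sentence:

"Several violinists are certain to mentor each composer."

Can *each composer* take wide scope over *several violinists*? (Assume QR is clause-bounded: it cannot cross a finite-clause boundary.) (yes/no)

*each composer* is inside a raising infinitive, which is transparent to QR (no CP barrier), so it behaves as a matrix argument.
Ordinary QR to a clause-peripheral position gives the wide-scope LF for the lower DP.
So *each composer* > *several violinists* is among the available readings.

Yes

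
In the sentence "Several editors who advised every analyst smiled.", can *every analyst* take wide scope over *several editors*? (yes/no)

No

*every analyst* is embedded in the relative clause *who advised every analyst*.
The relative clause forms an island for QR, so the quantifier is confined to the head noun's restrictor.
The inverse ordering *every analyst* > *several editors* is therefore underivable.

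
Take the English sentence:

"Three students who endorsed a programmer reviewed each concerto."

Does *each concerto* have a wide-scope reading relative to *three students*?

*each concerto* sits in the matrix clause, not in the relative clause on *three students*.
No island intervenes, so both surface and inverse scope are derivable.
The sentence is scopally ambiguous between *three students* > *each concerto* and *each concerto* > *three students*.

Yes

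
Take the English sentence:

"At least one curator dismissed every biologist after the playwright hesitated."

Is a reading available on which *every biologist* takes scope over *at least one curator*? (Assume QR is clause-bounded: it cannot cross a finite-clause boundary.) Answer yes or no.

Neither queried DP is inside the adjunct, so the adjunct-island constraint does not apply.
No island intervenes, so both surface and inverse scope are derivable.
So *every biologist* > *at least one curator* is among the available readings.

Yes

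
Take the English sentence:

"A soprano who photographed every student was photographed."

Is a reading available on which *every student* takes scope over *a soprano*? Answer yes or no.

No

Structurally, *every student* is inside the relative clause *who photographed every student*.
Relative clauses are scope islands: a quantifier cannot QR out of a relative clause to take scope in the matrix clause.
The inverse ordering *every student* > *a soprano* is therefore underivable.
(Only the surface reading survives: one fixed soprano with respect to all the relevant students.)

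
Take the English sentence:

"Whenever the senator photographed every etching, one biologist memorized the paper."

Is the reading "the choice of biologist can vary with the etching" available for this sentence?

No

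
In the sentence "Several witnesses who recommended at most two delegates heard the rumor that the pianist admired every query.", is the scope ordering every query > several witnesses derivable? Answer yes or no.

No

*every query* sits inside the complex NP *the rumor that the pianist admired every query*.
Noun-complement clauses are scope islands (the Complex NP Constraint): a quantifier inside one cannot scope into the matrix.
So *every query* cannot raise high enough to outscope *several witnesses*; only the surface ordering *several witnesses* > *every query* is available.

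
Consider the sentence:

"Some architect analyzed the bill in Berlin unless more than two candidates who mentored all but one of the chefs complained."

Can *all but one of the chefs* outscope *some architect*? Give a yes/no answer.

*all but one of the chefs* occurs within the relative clause *who mentored all but one of the chefs*, which is itself inside the adjunct *unless more than two candidates who mentored all but one of the chefs complained*.
Two island boundaries intervene — the relative clause and the adjunct. Either alone would block QR.
Hence only narrow scope for *all but one of the chefs* (under *some architect*) survives.

No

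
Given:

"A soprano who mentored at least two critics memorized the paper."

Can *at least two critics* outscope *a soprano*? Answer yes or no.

No

The DP *at least two critics* is contained in the relative clause *who mentored at least two critics*.
Quantifiers inside a relative clause are trapped there; the RC boundary blocks QR.
So the wide-scope reading for *at least two critics* is blocked.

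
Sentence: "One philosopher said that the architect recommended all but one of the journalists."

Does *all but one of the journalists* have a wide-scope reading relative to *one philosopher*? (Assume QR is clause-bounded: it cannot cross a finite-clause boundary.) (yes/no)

No

The DP *all but one of the journalists* is contained in the finite complement clause *that the architect recommended all but one of the journalists*.
Under clause-bounded QR, a quantifier in an embedded finite clause cannot raise into the matrix clause.
The inverse ordering *all but one of the journalists* > *one philosopher* is therefore underivable.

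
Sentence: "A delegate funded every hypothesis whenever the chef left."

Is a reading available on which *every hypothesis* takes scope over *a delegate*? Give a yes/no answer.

Yes

Although there is an adjunct clause, *every hypothesis* is in the main clause, not inside the adjunct.
Since no island is crossed, the inverse ordering is licensed alongside surface scope.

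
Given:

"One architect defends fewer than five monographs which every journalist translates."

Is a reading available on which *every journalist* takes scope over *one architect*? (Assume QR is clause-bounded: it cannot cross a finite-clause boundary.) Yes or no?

Structurally, *every journalist* is inside the relative clause *which every journalist translates* modifying *fewer than five monographs*.
Quantifiers inside a relative clause are trapped there; the RC boundary blocks QR.
Hence only narrow scope for *every journalist* (under *one architect*) survives.
(Only the surface reading survives: one fixed architect with respect to all the relevant journalists.)

No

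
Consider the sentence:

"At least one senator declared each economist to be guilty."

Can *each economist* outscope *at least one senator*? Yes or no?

This is an ECM construction: *each economist* is the infinitival subject, Case-marked by the matrix verb, and the infinitive is transparent for QR.
Nothing blocks QR of the lower DP to a position above the higher one, so inverse scope is available.
Both orderings are possible: *at least one senator* > *each economist* and *each economist* > *at least one senator*.

Yes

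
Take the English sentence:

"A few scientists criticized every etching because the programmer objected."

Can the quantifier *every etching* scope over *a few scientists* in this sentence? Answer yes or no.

Although there is an adjunct clause, *every etching* is in the main clause, not inside the adjunct.
No island intervenes, so both surface and inverse scope are derivable.

Yes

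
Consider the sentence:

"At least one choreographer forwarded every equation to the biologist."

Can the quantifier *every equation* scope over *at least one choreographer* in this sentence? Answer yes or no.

Yes

*every equation* is the matrix object and *at least one choreographer* the matrix subject; the two are clausemates.
Nothing blocks QR of the lower DP to a position above the higher one, so inverse scope is available.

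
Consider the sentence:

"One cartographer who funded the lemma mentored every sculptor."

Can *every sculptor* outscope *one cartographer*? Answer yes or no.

*every sculptor* sits in the matrix clause, not in the relative clause on *one cartographer*.
Nothing blocks QR of the lower DP to a position above the higher one, so inverse scope is available.
Both orderings are possible: *one cartographer* > *every sculptor* and *every sculptor* > *one cartographer*.

Yes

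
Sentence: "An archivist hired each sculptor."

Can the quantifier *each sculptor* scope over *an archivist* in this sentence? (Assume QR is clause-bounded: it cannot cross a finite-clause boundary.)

*each sculptor* is the matrix object and *an archivist* the matrix subject; the two are clausemates.
Clause-internal QR can adjoin the lower DP above the subject, yielding the inverse reading.

Yes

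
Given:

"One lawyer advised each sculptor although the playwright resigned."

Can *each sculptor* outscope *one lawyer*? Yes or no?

*each sculptor* is a matrix argument; the adjunct is an island but the target quantifier is outside it.
With no island boundary between them, the object can take inverse scope over the subject via ordinary QR within the clause.
So *each sculptor* > *one lawyer* is among the available readings.

Yes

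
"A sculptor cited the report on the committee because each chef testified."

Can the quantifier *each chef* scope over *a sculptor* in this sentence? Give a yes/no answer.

No

Structurally, *each chef* is inside the adjunct clause *because each chef testified*.
Adverbial clauses are not L-marked, so they are barriers for QR — the quantifier cannot escape the adjunct.
*each chef* > *a sculptor* would require crossing that boundary, which is illicit.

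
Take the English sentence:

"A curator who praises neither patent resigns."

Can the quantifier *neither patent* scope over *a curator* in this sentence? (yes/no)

No

The target quantifier *neither patent* is part of the relative clause *who praises neither patent*.
Quantifiers inside a relative clause are trapped there; the RC boundary blocks QR.
The inverse ordering *neither patent* > *a curator* is therefore underivable.
(Only the surface reading survives: one fixed curator with respect to all the relevant patents.)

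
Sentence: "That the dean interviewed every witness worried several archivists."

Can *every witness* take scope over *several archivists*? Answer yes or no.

No

The target quantifier *every witness* is part of the sentential subject *that the dean interviewed every witness*.
Subjects — clausal subjects included — are islands for extraction, and QR is no exception.
So *every witness* cannot raise to a position above *several archivists*.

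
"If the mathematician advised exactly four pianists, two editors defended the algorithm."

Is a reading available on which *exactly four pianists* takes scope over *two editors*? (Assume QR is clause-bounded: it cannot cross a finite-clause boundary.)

No

Structurally, *exactly four pianists* is inside the adjunct clause *if the mathematician advised exactly four pianists*.
Scope out of an adjunct clause is unavailable: QR respects the adjunct-island constraint.
So *exactly four pianists* cannot raise to a position above *two editors*.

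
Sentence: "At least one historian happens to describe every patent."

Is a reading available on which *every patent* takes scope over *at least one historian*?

Yes

The matrix predicate is a raising verb, whose infinitival complement is not a scope island — *every patent* can QR into the matrix clause.
Nothing blocks QR of the lower DP to a position above the higher one, so inverse scope is available.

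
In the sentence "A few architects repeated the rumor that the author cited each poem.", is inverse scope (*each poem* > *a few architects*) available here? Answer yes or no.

No

*each poem* sits inside the complex NP *the rumor that the author cited each poem*.
The Complex NP Constraint bars QR out of the complement clause of a noun.
Hence only narrow scope for *each poem* (under *a few architects*) survives.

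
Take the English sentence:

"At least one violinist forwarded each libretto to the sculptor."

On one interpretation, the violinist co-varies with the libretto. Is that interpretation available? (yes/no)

Yes

That reading corresponds to *each libretto* > *at least one violinist*.
*each libretto* and *at least one violinist* are in the same minimal clause.
Since no island is crossed, the inverse ordering is licensed alongside surface scope.
Both orderings are possible: *at least one violinist* > *each libretto* and *each libretto* > *at least one violinist*.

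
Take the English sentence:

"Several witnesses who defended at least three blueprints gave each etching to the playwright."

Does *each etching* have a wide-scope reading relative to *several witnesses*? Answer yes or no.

Yes

*each etching* is a matrix argument; only *several witnesses* is modified by the relative clause *who defended at least three blueprints*, so the RC island is irrelevant to the target quantifier.
With no island boundary between them, the object can take inverse scope over the subject via ordinary QR within the clause.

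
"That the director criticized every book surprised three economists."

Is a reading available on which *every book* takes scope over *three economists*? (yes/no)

No

The DP *every book* is contained in the sentential subject *that the director criticized every book*.
Clausal subjects are scope islands; QR from inside the subject into the matrix is barred.
There is no licit LF on which *every book* c-commands *three economists*.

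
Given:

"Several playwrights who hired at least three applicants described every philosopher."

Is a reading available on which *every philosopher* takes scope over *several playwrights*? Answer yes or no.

Yes

*every philosopher* is a matrix argument; only *several playwrights* is modified by the relative clause *who hired at least three applicants*, so the RC island is irrelevant to the target quantifier.
No island intervenes, so both surface and inverse scope are derivable.
The sentence is scopally ambiguous between *several playwrights* > *every philosopher* and *every philosopher* > *several playwrights*.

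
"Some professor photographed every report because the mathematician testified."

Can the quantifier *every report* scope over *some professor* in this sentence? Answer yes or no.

The adjunct clause does not contain *every report*, which is the matrix object.
Nothing blocks QR of the lower DP to a position above the higher one, so inverse scope is available.

Yes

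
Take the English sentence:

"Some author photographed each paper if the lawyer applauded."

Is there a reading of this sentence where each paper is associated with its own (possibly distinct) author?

The described interpretation is the *each paper* > *some author* scoping.
*each paper* is a matrix argument; the adjunct is an island but the target quantifier is outside it.
Clause-internal QR can adjoin the lower DP above the subject, yielding the inverse reading.
The sentence is scopally ambiguous between *some author* > *each paper* and *each paper* > *some author*.

Yes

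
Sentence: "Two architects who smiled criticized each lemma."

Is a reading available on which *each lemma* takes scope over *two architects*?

*each lemma* is a matrix argument; only *two architects* is modified by the relative clause *who smiled*, so the RC island is irrelevant to the target quantifier.
Since no island is crossed, the inverse ordering is licensed alongside surface scope.

Yes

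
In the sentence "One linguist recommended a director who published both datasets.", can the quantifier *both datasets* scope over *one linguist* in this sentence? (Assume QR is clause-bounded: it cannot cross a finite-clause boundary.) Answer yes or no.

Structurally, *both datasets* is inside the relative clause *who published both datasets* modifying *a director*.
Relative clauses block scope extraction: QR cannot target a position outside the modified NP.
*both datasets* > *one linguist* would require crossing that boundary, which is illicit.
(Only the surface reading survives: one fixed linguist with respect to all the relevant datasets.)

No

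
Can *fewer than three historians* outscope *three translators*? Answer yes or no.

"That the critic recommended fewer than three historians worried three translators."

No

The target quantifier *fewer than three historians* is part of the sentential subject *that the critic recommended fewer than three historians*.
Clausal subjects are scope islands; QR from inside the subject into the matrix is barred.
The ordering *fewer than three historians* > *three translators* is therefore underivable.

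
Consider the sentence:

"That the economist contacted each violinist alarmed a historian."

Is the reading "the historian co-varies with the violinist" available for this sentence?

The described interpretation is the *each violinist* > *a historian* scoping.
*each violinist* is embedded in the sentential subject *that the economist contacted each violinist*.
Subjects — clausal subjects included — are islands for extraction, and QR is no exception.
There is no licit LF on which *each violinist* c-commands *a historian*.

No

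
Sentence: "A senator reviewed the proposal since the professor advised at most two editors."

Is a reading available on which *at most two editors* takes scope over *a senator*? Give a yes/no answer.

No

The DP *at most two editors* is contained in the adjunct clause *since the professor advised at most two editors*.
Since the clause is an adjunct (not a complement), the Adjunct Condition blocks QR across its edge.
The inverse ordering *at most two editors* > *a senator* is therefore underivable.
(Only the surface reading survives: one fixed senator with respect to all the relevant editors.)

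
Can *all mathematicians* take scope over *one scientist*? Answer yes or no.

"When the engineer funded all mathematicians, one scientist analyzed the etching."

No

*all mathematicians* occurs within the adjunct clause *when the engineer funded all mathematicians*.
The adjunct-island constraint bars QR out of an adverbial clause.
*all mathematicians* > *one scientist* would require crossing that boundary, which is illicit.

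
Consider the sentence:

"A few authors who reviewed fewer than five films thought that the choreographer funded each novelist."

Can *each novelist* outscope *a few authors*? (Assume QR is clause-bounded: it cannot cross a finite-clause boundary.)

No

*each novelist* occurs within the finite complement clause *that the choreographer funded each novelist*.
With QR restricted to its own tensed clause, the embedded quantifier cannot reach a matrix scope position.
There is no licit LF on which *each novelist* c-commands *a few authors*.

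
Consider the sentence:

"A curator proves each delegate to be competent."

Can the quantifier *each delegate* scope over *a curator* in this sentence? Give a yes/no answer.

Yes

ECM infinitives lack a CP barrier, so *each delegate* can QR over the matrix subject *a curator*.
No island intervenes, so both surface and inverse scope are derivable.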